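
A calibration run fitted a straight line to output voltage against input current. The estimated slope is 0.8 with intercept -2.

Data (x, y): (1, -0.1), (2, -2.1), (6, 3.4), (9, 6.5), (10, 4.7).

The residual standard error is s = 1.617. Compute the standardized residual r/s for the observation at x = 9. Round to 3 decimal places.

ŷ = -2 + 0.8·9 = 5.2
r = 6.5 − 5.2 = 1.3
r/s = 1.3 / 1.617 = 0.804

0.804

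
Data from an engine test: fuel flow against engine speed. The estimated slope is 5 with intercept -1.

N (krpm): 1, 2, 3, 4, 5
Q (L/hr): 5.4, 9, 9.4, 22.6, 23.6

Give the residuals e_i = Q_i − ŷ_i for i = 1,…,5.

N=1: ŷ = -1 + 5·1 = 4; e = 5.4 − 4 = 1.4
N=2: ŷ = -1 + 5·2 = 9; e = 9 − 9 = 0
N=3: ŷ = -1 + 5·3 = 14; e = 9.4 − 14 = -4.6
N=4: ŷ = -1 + 5·4 = 19; e = 22.6 − 19 = 3.6
N=5: ŷ = -1 + 5·5 = 24; e = 23.6 − 24 = -0.4

1.4, 0, -4.6, 3.6, -0.4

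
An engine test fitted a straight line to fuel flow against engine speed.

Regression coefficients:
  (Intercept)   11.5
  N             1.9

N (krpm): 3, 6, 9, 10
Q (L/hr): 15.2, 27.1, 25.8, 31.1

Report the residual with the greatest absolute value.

N=3: Q̂ = 11.5 + 1.9·3 = 17.2; r = 15.2 − 17.2 = -2
N=6: Q̂ = 11.5 + 1.9·6 = 22.9; r = 27.1 − 22.9 = 4.2
N=9: Q̂ = 11.5 + 1.9·9 = 28.6; r = 25.8 − 28.6 = -2.8
N=10: Q̂ = 11.5 + 1.9·10 = 30.5; r = 31.1 − 30.5 = 0.6
Largest |r| is 4.2 at N = 6, residual 4.2.

r = 4.2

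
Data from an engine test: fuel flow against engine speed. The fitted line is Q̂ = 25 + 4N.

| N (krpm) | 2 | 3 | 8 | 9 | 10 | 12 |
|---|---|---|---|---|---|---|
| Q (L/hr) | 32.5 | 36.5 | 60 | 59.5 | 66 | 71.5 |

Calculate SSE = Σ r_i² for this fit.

N=2: Q̂ = 25 + 4·2 = 33; r = 32.5 − 33 = -0.5
N=3: Q̂ = 25 + 4·3 = 37; r = 36.5 − 37 = -0.5
N=8: Q̂ = 25 + 4·8 = 57; r = 60 − 57 = 3
N=9: Q̂ = 25 + 4·9 = 61; r = 59.5 − 61 = -1.5
N=10: Q̂ = 25 + 4·10 = 65; r = 66 − 65 = 1
N=12: Q̂ = 25 + 4·12 = 73; r = 71.5 − 73 = -1.5
SSE = 0.25 + 0.25 + 9 + 2.25 + 1 + 2.25 = 15

SSE = 15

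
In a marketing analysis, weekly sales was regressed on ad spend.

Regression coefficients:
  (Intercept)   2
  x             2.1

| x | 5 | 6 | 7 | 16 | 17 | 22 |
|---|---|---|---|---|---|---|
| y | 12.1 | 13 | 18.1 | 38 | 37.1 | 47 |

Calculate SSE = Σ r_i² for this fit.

x=5: ŷ = 2 + 2.1·5 = 12.5; r = 12.1 − 12.5 = -0.4
x=6: ŷ = 2 + 2.1·6 = 14.6; r = 13 − 14.6 = -1.6
x=7: ŷ = 2 + 2.1·7 = 16.7; r = 18.1 − 16.7 = 1.4
x=16: ŷ = 2 + 2.1·16 = 35.6; r = 38 − 35.6 = 2.4
x=17: ŷ = 2 + 2.1·17 = 37.7; r = 37.1 − 37.7 = -0.6
x=22: ŷ = 2 + 2.1·22 = 48.2; r = 47 − 48.2 = -1.2
SSE = 0.16 + 2.56 + 1.96 + 5.76 + 0.36 + 1.44 = 12.24

SSE = 12.24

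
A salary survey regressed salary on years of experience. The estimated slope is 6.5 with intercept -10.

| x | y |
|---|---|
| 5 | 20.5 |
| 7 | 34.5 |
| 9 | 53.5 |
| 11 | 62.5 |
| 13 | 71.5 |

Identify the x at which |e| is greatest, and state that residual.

x=5: ŷ = -10 + 6.5·5 = 22.5; e = 20.5 − 22.5 = -2
x=7: ŷ = -10 + 6.5·7 = 35.5; e = 34.5 − 35.5 = -1
x=9: ŷ = -10 + 6.5·9 = 48.5; e = 53.5 − 48.5 = 5
x=11: ŷ = -10 + 6.5·11 = 61.5; e = 62.5 − 61.5 = 1
x=13: ŷ = -10 + 6.5·13 = 74.5; e = 71.5 − 74.5 = -3
Largest |e| is 5 at x = 9, residual 5.

x = 9, e = 5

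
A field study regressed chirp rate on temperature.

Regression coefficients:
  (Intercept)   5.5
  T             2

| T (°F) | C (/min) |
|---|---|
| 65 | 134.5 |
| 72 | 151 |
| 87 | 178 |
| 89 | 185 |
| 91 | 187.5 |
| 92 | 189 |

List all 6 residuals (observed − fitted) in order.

-1, 1.5, -1.5, 1.5, 0, -0.5

T=65: ŷ = 5.5 + 2·65 = 135.5; r = 134.5 − 135.5 = -1
T=72: ŷ = 5.5 + 2·72 = 149.5; r = 151 − 149.5 = 1.5
T=87: ŷ = 5.5 + 2·87 = 179.5; r = 178 − 179.5 = -1.5
T=89: ŷ = 5.5 + 2·89 = 183.5; r = 185 − 183.5 = 1.5
T=91: ŷ = 5.5 + 2·91 = 187.5; r = 187.5 − 187.5 = 0
T=92: ŷ = 5.5 + 2·92 = 189.5; r = 189 − 189.5 = -0.5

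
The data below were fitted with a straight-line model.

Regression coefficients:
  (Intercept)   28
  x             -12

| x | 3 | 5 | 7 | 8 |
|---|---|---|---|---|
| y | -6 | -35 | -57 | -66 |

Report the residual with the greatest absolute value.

r = -3

x=3: ŷ = 28 − 12·3 = -8; r = -6 − (-8) = 2
x=5: ŷ = 28 − 12·5 = -32; r = -35 − (-32) = -3
x=7: ŷ = 28 − 12·7 = -56; r = -57 − (-56) = -1
x=8: ŷ = 28 − 12·8 = -68; r = -66 − (-68) = 2
Largest |r| is 3 at x = 5, residual -3.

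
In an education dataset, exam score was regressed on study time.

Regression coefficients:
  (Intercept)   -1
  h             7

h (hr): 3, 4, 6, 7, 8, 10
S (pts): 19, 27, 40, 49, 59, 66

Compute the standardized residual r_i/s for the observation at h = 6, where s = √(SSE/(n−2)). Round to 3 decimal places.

-0.378

h=3: Ŝ = -1 + 7·3 = 20; r = 19 − 20 = -1
h=4: Ŝ = -1 + 7·4 = 27; r = 27 − 27 = 0
h=6: Ŝ = -1 + 7·6 = 41; r = 40 − 41 = -1
h=7: Ŝ = -1 + 7·7 = 48; r = 49 − 48 = 1
h=8: Ŝ = -1 + 7·8 = 55; r = 59 − 55 = 4
h=10: Ŝ = -1 + 7·10 = 69; r = 66 − 69 = -3
SSE = 1 + 0 + 1 + 1 + 16 + 9 = 28
s = √(28/4) = 2.64575
r/s = -1 / 2.64575 = -0.378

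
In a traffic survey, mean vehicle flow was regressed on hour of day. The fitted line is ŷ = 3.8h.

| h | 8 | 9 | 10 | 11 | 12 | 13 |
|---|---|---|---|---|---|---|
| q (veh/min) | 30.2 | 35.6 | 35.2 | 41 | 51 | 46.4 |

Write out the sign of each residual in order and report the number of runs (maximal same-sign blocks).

5 runs

h=8: ŷ = 3.8·8 = 30.4; r = 30.2 − 30.4 = -0.2
h=9: ŷ = 3.8·9 = 34.2; r = 35.6 − 34.2 = 1.4
h=10: ŷ = 3.8·10 = 38; r = 35.2 − 38 = -2.8
h=11: ŷ = 3.8·11 = 41.8; r = 41 − 41.8 = -0.8
h=12: ŷ = 3.8·12 = 45.6; r = 51 − 45.6 = 5.4
h=13: ŷ = 3.8·13 = 49.4; r = 46.4 − 49.4 = -3
Signs: − + − − + −
Runs: −×1, +×1, −×2, +×1, −×1 → 5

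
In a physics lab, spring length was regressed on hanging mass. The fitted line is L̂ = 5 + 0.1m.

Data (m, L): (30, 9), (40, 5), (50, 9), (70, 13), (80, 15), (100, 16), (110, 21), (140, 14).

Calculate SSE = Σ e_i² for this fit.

SSE = 74

m=30: L̂ = 5 + 0.1·30 = 8; e = 9 − 8 = 1
m=40: L̂ = 5 + 0.1·40 = 9; e = 5 − 9 = -4
m=50: L̂ = 5 + 0.1·50 = 10; e = 9 − 10 = -1
m=70: L̂ = 5 + 0.1·70 = 12; e = 13 − 12 = 1
m=80: L̂ = 5 + 0.1·80 = 13; e = 15 − 13 = 2
m=100: L̂ = 5 + 0.1·100 = 15; e = 16 − 15 = 1
m=110: L̂ = 5 + 0.1·110 = 16; e = 21 − 16 = 5
m=140: L̂ = 5 + 0.1·140 = 19; e = 14 − 19 = -5
SSE = 1 + 16 + 1 + 1 + 4 + 1 + 25 + 25 = 74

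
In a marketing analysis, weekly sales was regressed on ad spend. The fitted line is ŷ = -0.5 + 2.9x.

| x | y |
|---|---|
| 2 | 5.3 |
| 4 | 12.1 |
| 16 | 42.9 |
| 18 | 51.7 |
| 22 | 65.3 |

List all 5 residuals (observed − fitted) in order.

0, 1, -3, 0, 2

x=2: ŷ = -0.5 + 2.9·2 = 5.3; r = 5.3 − 5.3 = 0
x=4: ŷ = -0.5 + 2.9·4 = 11.1; r = 12.1 − 11.1 = 1
x=16: ŷ = -0.5 + 2.9·16 = 45.9; r = 42.9 − 45.9 = -3
x=18: ŷ = -0.5 + 2.9·18 = 51.7; r = 51.7 − 51.7 = 0
x=22: ŷ = -0.5 + 2.9·22 = 63.3; r = 65.3 − 63.3 = 2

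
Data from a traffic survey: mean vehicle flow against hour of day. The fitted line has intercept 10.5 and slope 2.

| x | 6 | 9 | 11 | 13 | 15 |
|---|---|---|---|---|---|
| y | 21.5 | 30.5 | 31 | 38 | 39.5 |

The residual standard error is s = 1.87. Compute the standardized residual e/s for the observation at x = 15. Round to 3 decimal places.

-0.535

ŷ = 10.5 + 2·15 = 40.5
e = 39.5 − 40.5 = -1
e/s = -1 / 1.87 = -0.535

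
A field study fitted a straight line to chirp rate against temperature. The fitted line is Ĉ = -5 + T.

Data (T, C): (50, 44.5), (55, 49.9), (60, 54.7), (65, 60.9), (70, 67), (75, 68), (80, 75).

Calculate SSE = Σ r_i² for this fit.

SSE = 9.16

T=50: Ĉ = -5 + 50 = 45; r = 44.5 − 45 = -0.5
T=55: Ĉ = -5 + 55 = 50; r = 49.9 − 50 = -0.1
T=60: Ĉ = -5 + 60 = 55; r = 54.7 − 55 = -0.3
T=65: Ĉ = -5 + 65 = 60; r = 60.9 − 60 = 0.9
T=70: Ĉ = -5 + 70 = 65; r = 67 − 65 = 2
T=75: Ĉ = -5 + 75 = 70; r = 68 − 70 = -2
T=80: Ĉ = -5 + 80 = 75; r = 75 − 75 = 0
SSE = 0.25 + 0.01 + 0.09 + 0.81 + 4 + 4 + 0 = 9.16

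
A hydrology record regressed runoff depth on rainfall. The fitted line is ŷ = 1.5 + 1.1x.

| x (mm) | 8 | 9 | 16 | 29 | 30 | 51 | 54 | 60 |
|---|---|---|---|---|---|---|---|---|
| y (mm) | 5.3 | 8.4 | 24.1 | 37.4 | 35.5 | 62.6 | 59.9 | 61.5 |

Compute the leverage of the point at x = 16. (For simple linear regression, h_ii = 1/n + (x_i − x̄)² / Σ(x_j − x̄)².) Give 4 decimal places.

h = 0.2116

x̄ = (8 + 9 + 16 + 29 + 30 + 51 + 54 + 60)/8 = 32.125
Σ(x − x̄)² = 582.016 + 534.766 + 260.016 + 9.76562 + 4.51562 + 356.266 + 478.516 + 777.016 = 3002.88
h = 1/8 + (-16.125)²/3002.88 = 0.125 + 0.0865889 = 0.2116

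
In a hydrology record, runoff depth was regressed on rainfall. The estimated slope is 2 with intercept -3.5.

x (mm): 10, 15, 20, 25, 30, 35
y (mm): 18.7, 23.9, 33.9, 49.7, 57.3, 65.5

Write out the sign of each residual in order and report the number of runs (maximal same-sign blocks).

x=10: ŷ = -3.5 + 2·10 = 16.5; e = 18.7 − 16.5 = 2.2
x=15: ŷ = -3.5 + 2·15 = 26.5; e = 23.9 − 26.5 = -2.6
x=20: ŷ = -3.5 + 2·20 = 36.5; e = 33.9 − 36.5 = -2.6
x=25: ŷ = -3.5 + 2·25 = 46.5; e = 49.7 − 46.5 = 3.2
x=30: ŷ = -3.5 + 2·30 = 56.5; e = 57.3 − 56.5 = 0.8
x=35: ŷ = -3.5 + 2·35 = 66.5; e = 65.5 − 66.5 = -1
Signs: + − − + + −
Runs: +×1, −×2, +×2, −×1 → 4

4 runs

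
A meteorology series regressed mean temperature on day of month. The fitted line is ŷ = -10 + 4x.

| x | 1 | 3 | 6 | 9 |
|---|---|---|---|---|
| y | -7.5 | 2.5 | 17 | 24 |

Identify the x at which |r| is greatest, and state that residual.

x = 6, r = 3

x=1: ŷ = -10 + 4·1 = -6; r = -7.5 − (-6) = -1.5
x=3: ŷ = -10 + 4·3 = 2; r = 2.5 − 2 = 0.5
x=6: ŷ = -10 + 4·6 = 14; r = 17 − 14 = 3
x=9: ŷ = -10 + 4·9 = 26; r = 24 − 26 = -2
Largest |r| is 3 at x = 6, residual 3.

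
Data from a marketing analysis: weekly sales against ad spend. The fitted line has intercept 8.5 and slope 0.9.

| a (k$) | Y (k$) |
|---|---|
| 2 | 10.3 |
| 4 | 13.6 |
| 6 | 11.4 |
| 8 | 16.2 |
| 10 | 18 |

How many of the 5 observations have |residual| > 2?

1

a=2: Ŷ = 8.5 + 0.9·2 = 10.3; e = 10.3 − 10.3 = 0
a=4: Ŷ = 8.5 + 0.9·4 = 12.1; e = 13.6 − 12.1 = 1.5
a=6: Ŷ = 8.5 + 0.9·6 = 13.9; e = 11.4 − 13.9 = -2.5
a=8: Ŷ = 8.5 + 0.9·8 = 15.7; e = 16.2 − 15.7 = 0.5
a=10: Ŷ = 8.5 + 0.9·10 = 17.5; e = 18 − 17.5 = 0.5
|e| > 2: a=6 (|e|=2.5) → 1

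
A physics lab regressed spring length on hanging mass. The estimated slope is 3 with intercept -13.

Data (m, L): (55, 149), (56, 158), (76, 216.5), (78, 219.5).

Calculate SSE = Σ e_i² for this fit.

SSE = 22.5

m=55: ŷ = -13 + 3·55 = 152; e = 149 − 152 = -3
m=56: ŷ = -13 + 3·56 = 155; e = 158 − 155 = 3
m=76: ŷ = -13 + 3·76 = 215; e = 216.5 − 215 = 1.5
m=78: ŷ = -13 + 3·78 = 221; e = 219.5 − 221 = -1.5
SSE = 9 + 9 + 2.25 + 2.25 = 22.5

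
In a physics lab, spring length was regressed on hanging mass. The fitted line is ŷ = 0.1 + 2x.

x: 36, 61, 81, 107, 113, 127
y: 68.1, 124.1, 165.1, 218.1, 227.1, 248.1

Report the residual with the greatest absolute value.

x=36: ŷ = 0.1 + 2·36 = 72.1; e = 68.1 − 72.1 = -4
x=61: ŷ = 0.1 + 2·61 = 122.1; e = 124.1 − 122.1 = 2
x=81: ŷ = 0.1 + 2·81 = 162.1; e = 165.1 − 162.1 = 3
x=107: ŷ = 0.1 + 2·107 = 214.1; e = 218.1 − 214.1 = 4
x=113: ŷ = 0.1 + 2·113 = 226.1; e = 227.1 − 226.1 = 1
x=127: ŷ = 0.1 + 2·127 = 254.1; e = 248.1 − 254.1 = -6
Largest |e| is 6 at x = 127, residual -6.

e = -6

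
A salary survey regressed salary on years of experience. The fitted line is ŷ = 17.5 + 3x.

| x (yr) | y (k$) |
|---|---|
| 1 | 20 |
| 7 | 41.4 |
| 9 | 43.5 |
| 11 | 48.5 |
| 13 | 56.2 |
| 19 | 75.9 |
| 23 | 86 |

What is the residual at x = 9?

ŷ = 17.5 + 3·9 = 44.5
r = 43.5 − 44.5 = -1

r = -1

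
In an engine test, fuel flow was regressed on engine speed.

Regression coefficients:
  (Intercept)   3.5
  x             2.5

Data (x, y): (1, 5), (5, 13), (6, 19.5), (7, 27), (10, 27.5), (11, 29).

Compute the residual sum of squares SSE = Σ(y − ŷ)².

SSE = 52

x=1: ŷ = 3.5 + 2.5·1 = 6; e = 5 − 6 = -1
x=5: ŷ = 3.5 + 2.5·5 = 16; e = 13 − 16 = -3
x=6: ŷ = 3.5 + 2.5·6 = 18.5; e = 19.5 − 18.5 = 1
x=7: ŷ = 3.5 + 2.5·7 = 21; e = 27 − 21 = 6
x=10: ŷ = 3.5 + 2.5·10 = 28.5; e = 27.5 − 28.5 = -1
x=11: ŷ = 3.5 + 2.5·11 = 31; e = 29 − 31 = -2
SSE = 1 + 9 + 1 + 36 + 1 + 4 = 52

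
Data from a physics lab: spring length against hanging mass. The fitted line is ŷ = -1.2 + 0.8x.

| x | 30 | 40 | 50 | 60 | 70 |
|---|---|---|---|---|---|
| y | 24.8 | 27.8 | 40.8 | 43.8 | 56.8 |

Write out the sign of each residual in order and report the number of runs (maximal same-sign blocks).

5 runs

x=30: ŷ = -1.2 + 0.8·30 = 22.8; e = 24.8 − 22.8 = 2
x=40: ŷ = -1.2 + 0.8·40 = 30.8; e = 27.8 − 30.8 = -3
x=50: ŷ = -1.2 + 0.8·50 = 38.8; e = 40.8 − 38.8 = 2
x=60: ŷ = -1.2 + 0.8·60 = 46.8; e = 43.8 − 46.8 = -3
x=70: ŷ = -1.2 + 0.8·70 = 54.8; e = 56.8 − 54.8 = 2
Signs: + − + − +
Runs: +×1, −×1, +×1, −×1, +×1 → 5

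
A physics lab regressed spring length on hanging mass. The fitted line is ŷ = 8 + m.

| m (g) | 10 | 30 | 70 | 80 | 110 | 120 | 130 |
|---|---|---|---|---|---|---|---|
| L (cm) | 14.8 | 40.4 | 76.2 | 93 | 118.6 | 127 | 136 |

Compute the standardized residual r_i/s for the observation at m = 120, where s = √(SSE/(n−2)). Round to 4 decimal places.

-0.3175

m=10: ŷ = 8 + 10 = 18; r = 14.8 − 18 = -3.2
m=30: ŷ = 8 + 30 = 38; r = 40.4 − 38 = 2.4
m=70: ŷ = 8 + 70 = 78; r = 76.2 − 78 = -1.8
m=80: ŷ = 8 + 80 = 88; r = 93 − 88 = 5
m=110: ŷ = 8 + 110 = 118; r = 118.6 − 118 = 0.6
m=120: ŷ = 8 + 120 = 128; r = 127 − 128 = -1
m=130: ŷ = 8 + 130 = 138; r = 136 − 138 = -2
SSE = 10.24 + 5.76 + 3.24 + 25 + 0.36 + 1 + 4 = 49.6
s = √(49.6/5) = 3.1496
r/s = -1 / 3.1496 = -0.3175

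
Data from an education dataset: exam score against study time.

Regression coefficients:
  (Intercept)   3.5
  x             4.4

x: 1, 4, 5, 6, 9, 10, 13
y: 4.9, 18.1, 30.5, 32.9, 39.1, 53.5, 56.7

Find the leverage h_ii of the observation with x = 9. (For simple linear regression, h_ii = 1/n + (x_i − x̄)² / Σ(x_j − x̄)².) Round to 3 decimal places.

x̄ = (1 + 4 + 5 + 6 + 9 + 10 + 13)/7 = 6.85714
Σ(x − x̄)² = 34.3061 + 8.16327 + 3.44898 + 0.734694 + 4.59184 + 9.87755 + 37.7347 = 98.8571
h = 1/7 + (2.14286)²/98.8571 = 0.142857 + 0.0464492 = 0.189

h = 0.189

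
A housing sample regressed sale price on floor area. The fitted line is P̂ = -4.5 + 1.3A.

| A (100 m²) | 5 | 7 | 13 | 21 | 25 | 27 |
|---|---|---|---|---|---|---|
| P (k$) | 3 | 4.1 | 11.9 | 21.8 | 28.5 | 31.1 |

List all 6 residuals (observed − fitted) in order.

A=5: P̂ = -4.5 + 1.3·5 = 2; r = 3 − 2 = 1
A=7: P̂ = -4.5 + 1.3·7 = 4.6; r = 4.1 − 4.6 = -0.5
A=13: P̂ = -4.5 + 1.3·13 = 12.4; r = 11.9 − 12.4 = -0.5
A=21: P̂ = -4.5 + 1.3·21 = 22.8; r = 21.8 − 22.8 = -1
A=25: P̂ = -4.5 + 1.3·25 = 28; r = 28.5 − 28 = 0.5
A=27: P̂ = -4.5 + 1.3·27 = 30.6; r = 31.1 − 30.6 = 0.5

1, -0.5, -0.5, -1, 0.5, 0.5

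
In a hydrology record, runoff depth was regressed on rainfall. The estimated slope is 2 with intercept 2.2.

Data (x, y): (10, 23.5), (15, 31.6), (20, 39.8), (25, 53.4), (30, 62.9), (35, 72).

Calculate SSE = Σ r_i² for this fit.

x=10: ŷ = 2.2 + 2·10 = 22.2; r = 23.5 − 22.2 = 1.3
x=15: ŷ = 2.2 + 2·15 = 32.2; r = 31.6 − 32.2 = -0.6
x=20: ŷ = 2.2 + 2·20 = 42.2; r = 39.8 − 42.2 = -2.4
x=25: ŷ = 2.2 + 2·25 = 52.2; r = 53.4 − 52.2 = 1.2
x=30: ŷ = 2.2 + 2·30 = 62.2; r = 62.9 − 62.2 = 0.7
x=35: ŷ = 2.2 + 2·35 = 72.2; r = 72 − 72.2 = -0.2
SSE = 1.69 + 0.36 + 5.76 + 1.44 + 0.49 + 0.04 = 9.78

SSE = 9.78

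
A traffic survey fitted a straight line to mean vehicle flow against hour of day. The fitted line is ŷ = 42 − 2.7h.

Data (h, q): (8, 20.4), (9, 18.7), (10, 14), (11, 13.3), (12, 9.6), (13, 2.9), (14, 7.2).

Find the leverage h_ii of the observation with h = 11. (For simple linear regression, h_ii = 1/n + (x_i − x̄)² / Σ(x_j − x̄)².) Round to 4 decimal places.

h = 0.1429

h̄ = (8 + 9 + 10 + 11 + 12 + 13 + 14)/7 = 11
Σ(h − h̄)² = 9 + 4 + 1 + 0 + 1 + 4 + 9 = 28
h = 1/7 + (0)²/28 = 0.142857 + 0 = 0.1429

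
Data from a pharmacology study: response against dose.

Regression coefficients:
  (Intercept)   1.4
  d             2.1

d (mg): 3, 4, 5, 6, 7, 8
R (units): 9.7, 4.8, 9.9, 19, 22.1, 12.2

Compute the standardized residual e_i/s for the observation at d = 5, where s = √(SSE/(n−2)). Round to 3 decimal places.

-0.351

d=3: ŷ = 1.4 + 2.1·3 = 7.7; e = 9.7 − 7.7 = 2
d=4: ŷ = 1.4 + 2.1·4 = 9.8; e = 4.8 − 9.8 = -5
d=5: ŷ = 1.4 + 2.1·5 = 11.9; e = 9.9 − 11.9 = -2
d=6: ŷ = 1.4 + 2.1·6 = 14; e = 19 − 14 = 5
d=7: ŷ = 1.4 + 2.1·7 = 16.1; e = 22.1 − 16.1 = 6
d=8: ŷ = 1.4 + 2.1·8 = 18.2; e = 12.2 − 18.2 = -6
SSE = 4 + 25 + 4 + 25 + 36 + 36 = 130
s = √(130/4) = 5.70088
e/s = -2 / 5.70088 = -0.351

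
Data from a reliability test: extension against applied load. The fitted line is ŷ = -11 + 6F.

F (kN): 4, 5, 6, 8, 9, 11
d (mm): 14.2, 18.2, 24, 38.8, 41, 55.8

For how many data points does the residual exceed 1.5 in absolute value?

F=4: ŷ = -11 + 6·4 = 13; r = 14.2 − 13 = 1.2
F=5: ŷ = -11 + 6·5 = 19; r = 18.2 − 19 = -0.8
F=6: ŷ = -11 + 6·6 = 25; r = 24 − 25 = -1
F=8: ŷ = -11 + 6·8 = 37; r = 38.8 − 37 = 1.8
F=9: ŷ = -11 + 6·9 = 43; r = 41 − 43 = -2
F=11: ŷ = -11 + 6·11 = 55; r = 55.8 − 55 = 0.8
|r| > 1.5: F=8 (|r|=1.8), F=9 (|r|=2) → 2

2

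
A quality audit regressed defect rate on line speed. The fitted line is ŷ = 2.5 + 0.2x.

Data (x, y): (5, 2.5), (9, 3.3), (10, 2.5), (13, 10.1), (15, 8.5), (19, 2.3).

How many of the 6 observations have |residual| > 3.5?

x=5: ŷ = 2.5 + 0.2·5 = 3.5; r = 2.5 − 3.5 = -1
x=9: ŷ = 2.5 + 0.2·9 = 4.3; r = 3.3 − 4.3 = -1
x=10: ŷ = 2.5 + 0.2·10 = 4.5; r = 2.5 − 4.5 = -2
x=13: ŷ = 2.5 + 0.2·13 = 5.1; r = 10.1 − 5.1 = 5
x=15: ŷ = 2.5 + 0.2·15 = 5.5; r = 8.5 − 5.5 = 3
x=19: ŷ = 2.5 + 0.2·19 = 6.3; r = 2.3 − 6.3 = -4
|r| > 3.5: x=13 (|r|=5), x=19 (|r|=4) → 2

2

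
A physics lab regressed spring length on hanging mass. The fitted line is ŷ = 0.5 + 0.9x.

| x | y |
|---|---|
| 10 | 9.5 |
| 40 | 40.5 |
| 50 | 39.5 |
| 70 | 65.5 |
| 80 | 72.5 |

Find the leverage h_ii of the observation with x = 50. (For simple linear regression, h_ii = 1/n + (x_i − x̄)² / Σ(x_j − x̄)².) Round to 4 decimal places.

x̄ = (10 + 40 + 50 + 70 + 80)/5 = 50
Σ(x − x̄)² = 1600 + 100 + 0 + 400 + 900 = 3000
h = 1/5 + (0)²/3000 = 0.2 + 0 = 0.2000

h = 0.2000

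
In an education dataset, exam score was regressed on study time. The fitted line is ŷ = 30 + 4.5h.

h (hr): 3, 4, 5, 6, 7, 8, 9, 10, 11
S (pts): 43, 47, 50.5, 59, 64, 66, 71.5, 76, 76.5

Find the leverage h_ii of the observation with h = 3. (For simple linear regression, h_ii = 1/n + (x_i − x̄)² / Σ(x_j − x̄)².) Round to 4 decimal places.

h̄ = (3 + 4 + 5 + 6 + 7 + 8 + 9 + 10 + 11)/9 = 7
Σ(h − h̄)² = 16 + 9 + 4 + 1 + 0 + 1 + 4 + 9 + 16 = 60
h = 1/9 + (-4)²/60 = 0.111111 + 0.266667 = 0.3778

h = 0.3778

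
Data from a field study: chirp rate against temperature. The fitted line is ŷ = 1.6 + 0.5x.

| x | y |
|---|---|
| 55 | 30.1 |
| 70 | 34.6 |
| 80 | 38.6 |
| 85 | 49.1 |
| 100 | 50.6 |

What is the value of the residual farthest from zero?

x=55: ŷ = 1.6 + 0.5·55 = 29.1; r = 30.1 − 29.1 = 1
x=70: ŷ = 1.6 + 0.5·70 = 36.6; r = 34.6 − 36.6 = -2
x=80: ŷ = 1.6 + 0.5·80 = 41.6; r = 38.6 − 41.6 = -3
x=85: ŷ = 1.6 + 0.5·85 = 44.1; r = 49.1 − 44.1 = 5
x=100: ŷ = 1.6 + 0.5·100 = 51.6; r = 50.6 − 51.6 = -1
Largest |r| is 5 at x = 85, residual 5.

r = 5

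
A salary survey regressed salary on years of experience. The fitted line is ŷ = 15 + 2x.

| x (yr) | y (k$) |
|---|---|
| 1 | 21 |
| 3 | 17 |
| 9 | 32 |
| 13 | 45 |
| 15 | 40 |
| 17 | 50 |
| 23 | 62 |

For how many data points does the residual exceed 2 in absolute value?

x=1: ŷ = 15 + 2·1 = 17; r = 21 − 17 = 4
x=3: ŷ = 15 + 2·3 = 21; r = 17 − 21 = -4
x=9: ŷ = 15 + 2·9 = 33; r = 32 − 33 = -1
x=13: ŷ = 15 + 2·13 = 41; r = 45 − 41 = 4
x=15: ŷ = 15 + 2·15 = 45; r = 40 − 45 = -5
x=17: ŷ = 15 + 2·17 = 49; r = 50 − 49 = 1
x=23: ŷ = 15 + 2·23 = 61; r = 62 − 61 = 1
|r| > 2: x=1 (|r|=4), x=3 (|r|=4), x=13 (|r|=4), x=15 (|r|=5) → 4

4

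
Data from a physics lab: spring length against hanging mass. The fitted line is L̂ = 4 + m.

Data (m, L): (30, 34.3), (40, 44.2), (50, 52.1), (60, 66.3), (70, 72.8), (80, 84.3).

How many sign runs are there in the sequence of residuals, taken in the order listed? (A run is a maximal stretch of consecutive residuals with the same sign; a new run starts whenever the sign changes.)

5 runs

m=30: L̂ = 4 + 30 = 34; e = 34.3 − 34 = 0.3
m=40: L̂ = 4 + 40 = 44; e = 44.2 − 44 = 0.2
m=50: L̂ = 4 + 50 = 54; e = 52.1 − 54 = -1.9
m=60: L̂ = 4 + 60 = 64; e = 66.3 − 64 = 2.3
m=70: L̂ = 4 + 70 = 74; e = 72.8 − 74 = -1.2
m=80: L̂ = 4 + 80 = 84; e = 84.3 − 84 = 0.3
Signs: + + − + − +
Runs: +×2, −×1, +×1, −×1, +×1 → 5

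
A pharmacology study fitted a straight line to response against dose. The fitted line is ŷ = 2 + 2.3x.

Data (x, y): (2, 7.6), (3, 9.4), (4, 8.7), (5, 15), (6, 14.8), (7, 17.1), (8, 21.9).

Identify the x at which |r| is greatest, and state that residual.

x = 4, r = -2.5

x=2: ŷ = 2 + 2.3·2 = 6.6; r = 7.6 − 6.6 = 1
x=3: ŷ = 2 + 2.3·3 = 8.9; r = 9.4 − 8.9 = 0.5
x=4: ŷ = 2 + 2.3·4 = 11.2; r = 8.7 − 11.2 = -2.5
x=5: ŷ = 2 + 2.3·5 = 13.5; r = 15 − 13.5 = 1.5
x=6: ŷ = 2 + 2.3·6 = 15.8; r = 14.8 − 15.8 = -1
x=7: ŷ = 2 + 2.3·7 = 18.1; r = 17.1 − 18.1 = -1
x=8: ŷ = 2 + 2.3·8 = 20.4; r = 21.9 − 20.4 = 1.5
Largest |r| is 2.5 at x = 4, residual -2.5.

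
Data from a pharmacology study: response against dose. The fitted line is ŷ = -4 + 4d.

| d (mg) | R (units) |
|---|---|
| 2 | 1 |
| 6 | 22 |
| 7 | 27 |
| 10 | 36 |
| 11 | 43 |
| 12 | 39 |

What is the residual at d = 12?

ŷ = -4 + 4·12 = 44
e = 39 − 44 = -5

e = -5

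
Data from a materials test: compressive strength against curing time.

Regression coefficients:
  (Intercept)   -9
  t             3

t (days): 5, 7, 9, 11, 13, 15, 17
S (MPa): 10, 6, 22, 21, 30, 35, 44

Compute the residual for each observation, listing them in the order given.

4, -6, 4, -3, 0, -1, 2

t=5: Ŝ = -9 + 3·5 = 6; e = 10 − 6 = 4
t=7: Ŝ = -9 + 3·7 = 12; e = 6 − 12 = -6
t=9: Ŝ = -9 + 3·9 = 18; e = 22 − 18 = 4
t=11: Ŝ = -9 + 3·11 = 24; e = 21 − 24 = -3
t=13: Ŝ = -9 + 3·13 = 30; e = 30 − 30 = 0
t=15: Ŝ = -9 + 3·15 = 36; e = 35 − 36 = -1
t=17: Ŝ = -9 + 3·17 = 42; e = 44 − 42 = 2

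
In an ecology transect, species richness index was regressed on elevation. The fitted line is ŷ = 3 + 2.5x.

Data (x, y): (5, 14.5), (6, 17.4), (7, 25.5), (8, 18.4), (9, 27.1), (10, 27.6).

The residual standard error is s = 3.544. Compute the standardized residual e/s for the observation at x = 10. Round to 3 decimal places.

ŷ = 3 + 2.5·10 = 28
e = 27.6 − 28 = -0.4
e/s = -0.4 / 3.544 = -0.113

-0.113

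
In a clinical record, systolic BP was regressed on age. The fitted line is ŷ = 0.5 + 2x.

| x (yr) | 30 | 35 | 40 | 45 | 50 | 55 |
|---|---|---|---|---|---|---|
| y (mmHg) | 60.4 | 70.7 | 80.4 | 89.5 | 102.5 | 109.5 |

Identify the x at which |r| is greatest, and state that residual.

x=30: ŷ = 0.5 + 2·30 = 60.5; r = 60.4 − 60.5 = -0.1
x=35: ŷ = 0.5 + 2·35 = 70.5; r = 70.7 − 70.5 = 0.2
x=40: ŷ = 0.5 + 2·40 = 80.5; r = 80.4 − 80.5 = -0.1
x=45: ŷ = 0.5 + 2·45 = 90.5; r = 89.5 − 90.5 = -1
x=50: ŷ = 0.5 + 2·50 = 100.5; r = 102.5 − 100.5 = 2
x=55: ŷ = 0.5 + 2·55 = 110.5; r = 109.5 − 110.5 = -1
Largest |r| is 2 at x = 50, residual 2.

x = 50, r = 2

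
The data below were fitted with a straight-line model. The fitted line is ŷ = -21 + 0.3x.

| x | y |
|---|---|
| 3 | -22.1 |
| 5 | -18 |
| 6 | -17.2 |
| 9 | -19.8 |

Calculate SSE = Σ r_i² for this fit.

x=3: ŷ = -21 + 0.3·3 = -20.1; r = -22.1 − (-20.1) = -2
x=5: ŷ = -21 + 0.3·5 = -19.5; r = -18 − (-19.5) = 1.5
x=6: ŷ = -21 + 0.3·6 = -19.2; r = -17.2 − (-19.2) = 2
x=9: ŷ = -21 + 0.3·9 = -18.3; r = -19.8 − (-18.3) = -1.5
SSE = 4 + 2.25 + 4 + 2.25 = 12.5

SSE = 12.5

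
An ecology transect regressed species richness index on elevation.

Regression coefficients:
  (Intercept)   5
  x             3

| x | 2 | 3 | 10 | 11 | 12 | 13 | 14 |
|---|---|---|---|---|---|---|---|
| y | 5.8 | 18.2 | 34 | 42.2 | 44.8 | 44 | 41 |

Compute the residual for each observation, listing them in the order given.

-5.2, 4.2, -1, 4.2, 3.8, 0, -6

x=2: ŷ = 5 + 3·2 = 11; r = 5.8 − 11 = -5.2
x=3: ŷ = 5 + 3·3 = 14; r = 18.2 − 14 = 4.2
x=10: ŷ = 5 + 3·10 = 35; r = 34 − 35 = -1
x=11: ŷ = 5 + 3·11 = 38; r = 42.2 − 38 = 4.2
x=12: ŷ = 5 + 3·12 = 41; r = 44.8 − 41 = 3.8
x=13: ŷ = 5 + 3·13 = 44; r = 44 − 44 = 0
x=14: ŷ = 5 + 3·14 = 47; r = 41 − 47 = -6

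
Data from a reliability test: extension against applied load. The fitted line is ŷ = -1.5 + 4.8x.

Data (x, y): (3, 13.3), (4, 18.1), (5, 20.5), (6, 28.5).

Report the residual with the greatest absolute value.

e = -2

x=3: ŷ = -1.5 + 4.8·3 = 12.9; e = 13.3 − 12.9 = 0.4
x=4: ŷ = -1.5 + 4.8·4 = 17.7; e = 18.1 − 17.7 = 0.4
x=5: ŷ = -1.5 + 4.8·5 = 22.5; e = 20.5 − 22.5 = -2
x=6: ŷ = -1.5 + 4.8·6 = 27.3; e = 28.5 − 27.3 = 1.2
Largest |e| is 2 at x = 5, residual -2.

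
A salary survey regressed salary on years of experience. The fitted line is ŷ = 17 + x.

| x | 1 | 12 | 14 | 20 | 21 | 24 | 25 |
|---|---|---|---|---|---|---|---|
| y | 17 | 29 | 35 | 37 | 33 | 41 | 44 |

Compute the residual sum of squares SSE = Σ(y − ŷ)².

SSE = 46

x=1: ŷ = 17 + 1 = 18; e = 17 − 18 = -1
x=12: ŷ = 17 + 12 = 29; e = 29 − 29 = 0
x=14: ŷ = 17 + 14 = 31; e = 35 − 31 = 4
x=20: ŷ = 17 + 20 = 37; e = 37 − 37 = 0
x=21: ŷ = 17 + 21 = 38; e = 33 − 38 = -5
x=24: ŷ = 17 + 24 = 41; e = 41 − 41 = 0
x=25: ŷ = 17 + 25 = 42; e = 44 − 42 = 2
SSE = 1 + 0 + 16 + 0 + 25 + 0 + 4 = 46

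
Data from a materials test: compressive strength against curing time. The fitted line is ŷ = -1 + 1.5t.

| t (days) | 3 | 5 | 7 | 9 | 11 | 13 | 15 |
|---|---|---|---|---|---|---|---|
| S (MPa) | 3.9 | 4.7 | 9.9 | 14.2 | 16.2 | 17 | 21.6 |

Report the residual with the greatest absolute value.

t=3: ŷ = -1 + 1.5·3 = 3.5; r = 3.9 − 3.5 = 0.4
t=5: ŷ = -1 + 1.5·5 = 6.5; r = 4.7 − 6.5 = -1.8
t=7: ŷ = -1 + 1.5·7 = 9.5; r = 9.9 − 9.5 = 0.4
t=9: ŷ = -1 + 1.5·9 = 12.5; r = 14.2 − 12.5 = 1.7
t=11: ŷ = -1 + 1.5·11 = 15.5; r = 16.2 − 15.5 = 0.7
t=13: ŷ = -1 + 1.5·13 = 18.5; r = 17 − 18.5 = -1.5
t=15: ŷ = -1 + 1.5·15 = 21.5; r = 21.6 − 21.5 = 0.1
Largest |r| is 1.8 at t = 5, residual -1.8.

r = -1.8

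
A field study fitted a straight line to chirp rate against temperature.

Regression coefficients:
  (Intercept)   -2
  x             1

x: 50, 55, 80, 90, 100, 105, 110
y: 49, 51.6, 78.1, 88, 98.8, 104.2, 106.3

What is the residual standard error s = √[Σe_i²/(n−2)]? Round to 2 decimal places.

x=50: ŷ = -2 + 50 = 48; e = 49 − 48 = 1
x=55: ŷ = -2 + 55 = 53; e = 51.6 − 53 = -1.4
x=80: ŷ = -2 + 80 = 78; e = 78.1 − 78 = 0.1
x=90: ŷ = -2 + 90 = 88; e = 88 − 88 = 0
x=100: ŷ = -2 + 100 = 98; e = 98.8 − 98 = 0.8
x=105: ŷ = -2 + 105 = 103; e = 104.2 − 103 = 1.2
x=110: ŷ = -2 + 110 = 108; e = 106.3 − 108 = -1.7
SSE = 1 + 1.96 + 0.01 + 0 + 0.64 + 1.44 + 2.89 = 7.94
s = √(7.94/5) = √1.588 ≈ 1.26

s = 1.26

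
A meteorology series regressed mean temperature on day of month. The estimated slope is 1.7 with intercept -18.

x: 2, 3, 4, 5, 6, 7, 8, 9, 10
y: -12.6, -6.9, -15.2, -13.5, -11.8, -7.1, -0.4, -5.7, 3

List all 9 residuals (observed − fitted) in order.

x=2: ŷ = -18 + 1.7·2 = -14.6; r = -12.6 − (-14.6) = 2
x=3: ŷ = -18 + 1.7·3 = -12.9; r = -6.9 − (-12.9) = 6
x=4: ŷ = -18 + 1.7·4 = -11.2; r = -15.2 − (-11.2) = -4
x=5: ŷ = -18 + 1.7·5 = -9.5; r = -13.5 − (-9.5) = -4
x=6: ŷ = -18 + 1.7·6 = -7.8; r = -11.8 − (-7.8) = -4
x=7: ŷ = -18 + 1.7·7 = -6.1; r = -7.1 − (-6.1) = -1
x=8: ŷ = -18 + 1.7·8 = -4.4; r = -0.4 − (-4.4) = 4
x=9: ŷ = -18 + 1.7·9 = -2.7; r = -5.7 − (-2.7) = -3
x=10: ŷ = -18 + 1.7·10 = -1; r = 3 − (-1) = 4

2, 6, -4, -4, -4, -1, 4, -3, 4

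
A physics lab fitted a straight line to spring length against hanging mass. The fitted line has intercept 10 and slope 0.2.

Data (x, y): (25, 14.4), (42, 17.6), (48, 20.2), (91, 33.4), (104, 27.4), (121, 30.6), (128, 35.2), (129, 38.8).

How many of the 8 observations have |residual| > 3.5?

2

x=25: ŷ = 10 + 0.2·25 = 15; r = 14.4 − 15 = -0.6
x=42: ŷ = 10 + 0.2·42 = 18.4; r = 17.6 − 18.4 = -0.8
x=48: ŷ = 10 + 0.2·48 = 19.6; r = 20.2 − 19.6 = 0.6
x=91: ŷ = 10 + 0.2·91 = 28.2; r = 33.4 − 28.2 = 5.2
x=104: ŷ = 10 + 0.2·104 = 30.8; r = 27.4 − 30.8 = -3.4
x=121: ŷ = 10 + 0.2·121 = 34.2; r = 30.6 − 34.2 = -3.6
x=128: ŷ = 10 + 0.2·128 = 35.6; r = 35.2 − 35.6 = -0.4
x=129: ŷ = 10 + 0.2·129 = 35.8; r = 38.8 − 35.8 = 3
|r| > 3.5: x=91 (|r|=5.2), x=121 (|r|=3.6) → 2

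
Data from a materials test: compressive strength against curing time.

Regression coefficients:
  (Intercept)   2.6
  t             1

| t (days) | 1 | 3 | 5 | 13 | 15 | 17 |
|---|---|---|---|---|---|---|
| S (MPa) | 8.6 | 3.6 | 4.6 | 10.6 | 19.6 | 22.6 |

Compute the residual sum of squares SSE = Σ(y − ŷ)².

SSE = 76

t=1: ŷ = 2.6 + 1 = 3.6; e = 8.6 − 3.6 = 5
t=3: ŷ = 2.6 + 3 = 5.6; e = 3.6 − 5.6 = -2
t=5: ŷ = 2.6 + 5 = 7.6; e = 4.6 − 7.6 = -3
t=13: ŷ = 2.6 + 13 = 15.6; e = 10.6 − 15.6 = -5
t=15: ŷ = 2.6 + 15 = 17.6; e = 19.6 − 17.6 = 2
t=17: ŷ = 2.6 + 17 = 19.6; e = 22.6 − 19.6 = 3
SSE = 25 + 4 + 9 + 25 + 4 + 9 = 76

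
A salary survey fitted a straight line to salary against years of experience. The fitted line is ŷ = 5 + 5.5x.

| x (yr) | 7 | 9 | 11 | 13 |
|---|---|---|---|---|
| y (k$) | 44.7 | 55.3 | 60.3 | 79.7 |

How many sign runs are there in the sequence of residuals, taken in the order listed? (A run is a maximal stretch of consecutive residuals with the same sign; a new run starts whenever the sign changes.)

x=7: ŷ = 5 + 5.5·7 = 43.5; e = 44.7 − 43.5 = 1.2
x=9: ŷ = 5 + 5.5·9 = 54.5; e = 55.3 − 54.5 = 0.8
x=11: ŷ = 5 + 5.5·11 = 65.5; e = 60.3 − 65.5 = -5.2
x=13: ŷ = 5 + 5.5·13 = 76.5; e = 79.7 − 76.5 = 3.2
Signs: + + − +
Runs: +×2, −×1, +×1 → 3

3 runs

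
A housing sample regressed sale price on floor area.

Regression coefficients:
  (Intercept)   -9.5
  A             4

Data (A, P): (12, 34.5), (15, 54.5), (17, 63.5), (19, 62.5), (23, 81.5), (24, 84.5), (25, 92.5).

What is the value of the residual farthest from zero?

e = 5

A=12: ŷ = -9.5 + 4·12 = 38.5; e = 34.5 − 38.5 = -4
A=15: ŷ = -9.5 + 4·15 = 50.5; e = 54.5 − 50.5 = 4
A=17: ŷ = -9.5 + 4·17 = 58.5; e = 63.5 − 58.5 = 5
A=19: ŷ = -9.5 + 4·19 = 66.5; e = 62.5 − 66.5 = -4
A=23: ŷ = -9.5 + 4·23 = 82.5; e = 81.5 − 82.5 = -1
A=24: ŷ = -9.5 + 4·24 = 86.5; e = 84.5 − 86.5 = -2
A=25: ŷ = -9.5 + 4·25 = 90.5; e = 92.5 − 90.5 = 2
Largest |e| is 5 at A = 17, residual 5.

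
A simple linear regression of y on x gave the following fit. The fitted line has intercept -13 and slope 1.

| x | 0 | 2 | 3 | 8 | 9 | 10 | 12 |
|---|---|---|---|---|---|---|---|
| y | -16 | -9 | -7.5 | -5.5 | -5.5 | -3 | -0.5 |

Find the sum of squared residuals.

x=0: ŷ = -13 + 0 = -13; e = -16 − (-13) = -3
x=2: ŷ = -13 + 2 = -11; e = -9 − (-11) = 2
x=3: ŷ = -13 + 3 = -10; e = -7.5 − (-10) = 2.5
x=8: ŷ = -13 + 8 = -5; e = -5.5 − (-5) = -0.5
x=9: ŷ = -13 + 9 = -4; e = -5.5 − (-4) = -1.5
x=10: ŷ = -13 + 10 = -3; e = -3 − (-3) = 0
x=12: ŷ = -13 + 12 = -1; e = -0.5 − (-1) = 0.5
SSE = 9 + 4 + 6.25 + 0.25 + 2.25 + 0 + 0.25 = 22

SSE = 22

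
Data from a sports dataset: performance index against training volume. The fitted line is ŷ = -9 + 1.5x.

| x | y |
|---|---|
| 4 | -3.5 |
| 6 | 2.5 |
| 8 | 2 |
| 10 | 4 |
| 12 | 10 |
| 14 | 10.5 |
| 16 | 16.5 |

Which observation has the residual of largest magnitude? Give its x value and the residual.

x=4: ŷ = -9 + 1.5·4 = -3; e = -3.5 − (-3) = -0.5
x=6: ŷ = -9 + 1.5·6 = 0; e = 2.5 − 0 = 2.5
x=8: ŷ = -9 + 1.5·8 = 3; e = 2 − 3 = -1
x=10: ŷ = -9 + 1.5·10 = 6; e = 4 − 6 = -2
x=12: ŷ = -9 + 1.5·12 = 9; e = 10 − 9 = 1
x=14: ŷ = -9 + 1.5·14 = 12; e = 10.5 − 12 = -1.5
x=16: ŷ = -9 + 1.5·16 = 15; e = 16.5 − 15 = 1.5
Largest |e| is 2.5 at x = 6, residual 2.5.

x = 6, e = 2.5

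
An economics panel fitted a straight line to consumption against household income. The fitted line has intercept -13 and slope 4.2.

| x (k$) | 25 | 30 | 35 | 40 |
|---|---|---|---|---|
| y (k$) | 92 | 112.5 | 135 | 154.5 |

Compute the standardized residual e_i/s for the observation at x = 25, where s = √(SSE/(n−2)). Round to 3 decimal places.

x=25: ŷ = -13 + 4.2·25 = 92; e = 92 − 92 = 0
x=30: ŷ = -13 + 4.2·30 = 113; e = 112.5 − 113 = -0.5
x=35: ŷ = -13 + 4.2·35 = 134; e = 135 − 134 = 1
x=40: ŷ = -13 + 4.2·40 = 155; e = 154.5 − 155 = -0.5
SSE = 0 + 0.25 + 1 + 0.25 = 1.5
s = √(1.5/2) = 0.866025
e/s = 0 / 0.866025 = 0.000

0.000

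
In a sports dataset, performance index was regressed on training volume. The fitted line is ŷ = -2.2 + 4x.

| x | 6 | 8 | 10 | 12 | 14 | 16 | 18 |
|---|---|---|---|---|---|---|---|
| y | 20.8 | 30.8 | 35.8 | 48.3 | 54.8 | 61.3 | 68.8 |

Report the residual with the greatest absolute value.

x=6: ŷ = -2.2 + 4·6 = 21.8; r = 20.8 − 21.8 = -1
x=8: ŷ = -2.2 + 4·8 = 29.8; r = 30.8 − 29.8 = 1
x=10: ŷ = -2.2 + 4·10 = 37.8; r = 35.8 − 37.8 = -2
x=12: ŷ = -2.2 + 4·12 = 45.8; r = 48.3 − 45.8 = 2.5
x=14: ŷ = -2.2 + 4·14 = 53.8; r = 54.8 − 53.8 = 1
x=16: ŷ = -2.2 + 4·16 = 61.8; r = 61.3 − 61.8 = -0.5
x=18: ŷ = -2.2 + 4·18 = 69.8; r = 68.8 − 69.8 = -1
Largest |r| is 2.5 at x = 12, residual 2.5.

r = 2.5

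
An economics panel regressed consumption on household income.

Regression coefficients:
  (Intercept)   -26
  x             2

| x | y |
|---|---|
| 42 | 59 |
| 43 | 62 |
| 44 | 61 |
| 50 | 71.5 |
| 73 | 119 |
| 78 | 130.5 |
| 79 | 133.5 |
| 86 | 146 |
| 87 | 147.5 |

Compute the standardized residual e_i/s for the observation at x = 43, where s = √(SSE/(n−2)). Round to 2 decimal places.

1.32

x=42: ŷ = -26 + 2·42 = 58; e = 59 − 58 = 1
x=43: ŷ = -26 + 2·43 = 60; e = 62 − 60 = 2
x=44: ŷ = -26 + 2·44 = 62; e = 61 − 62 = -1
x=50: ŷ = -26 + 2·50 = 74; e = 71.5 − 74 = -2.5
x=73: ŷ = -26 + 2·73 = 120; e = 119 − 120 = -1
x=78: ŷ = -26 + 2·78 = 130; e = 130.5 − 130 = 0.5
x=79: ŷ = -26 + 2·79 = 132; e = 133.5 − 132 = 1.5
x=86: ŷ = -26 + 2·86 = 146; e = 146 − 146 = 0
x=87: ŷ = -26 + 2·87 = 148; e = 147.5 − 148 = -0.5
SSE = 1 + 4 + 1 + 6.25 + 1 + 0.25 + 2.25 + 0 + 0.25 = 16
s = √(16/7) = 1.51186
e/s = 2 / 1.51186 = 1.32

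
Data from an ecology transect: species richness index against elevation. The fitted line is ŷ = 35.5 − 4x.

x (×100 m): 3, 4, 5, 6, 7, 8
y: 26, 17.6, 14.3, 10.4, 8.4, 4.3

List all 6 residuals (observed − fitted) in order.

x=3: ŷ = 35.5 − 4·3 = 23.5; r = 26 − 23.5 = 2.5
x=4: ŷ = 35.5 − 4·4 = 19.5; r = 17.6 − 19.5 = -1.9
x=5: ŷ = 35.5 − 4·5 = 15.5; r = 14.3 − 15.5 = -1.2
x=6: ŷ = 35.5 − 4·6 = 11.5; r = 10.4 − 11.5 = -1.1
x=7: ŷ = 35.5 − 4·7 = 7.5; r = 8.4 − 7.5 = 0.9
x=8: ŷ = 35.5 − 4·8 = 3.5; r = 4.3 − 3.5 = 0.8

2.5, -1.9, -1.2, -1.1, 0.9, 0.8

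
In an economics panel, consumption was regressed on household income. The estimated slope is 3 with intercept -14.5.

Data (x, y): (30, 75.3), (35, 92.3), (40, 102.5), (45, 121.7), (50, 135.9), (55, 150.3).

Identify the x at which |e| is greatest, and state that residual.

x=30: ŷ = -14.5 + 3·30 = 75.5; e = 75.3 − 75.5 = -0.2
x=35: ŷ = -14.5 + 3·35 = 90.5; e = 92.3 − 90.5 = 1.8
x=40: ŷ = -14.5 + 3·40 = 105.5; e = 102.5 − 105.5 = -3
x=45: ŷ = -14.5 + 3·45 = 120.5; e = 121.7 − 120.5 = 1.2
x=50: ŷ = -14.5 + 3·50 = 135.5; e = 135.9 − 135.5 = 0.4
x=55: ŷ = -14.5 + 3·55 = 150.5; e = 150.3 − 150.5 = -0.2
Largest |e| is 3 at x = 40, residual -3.

x = 40, e = -3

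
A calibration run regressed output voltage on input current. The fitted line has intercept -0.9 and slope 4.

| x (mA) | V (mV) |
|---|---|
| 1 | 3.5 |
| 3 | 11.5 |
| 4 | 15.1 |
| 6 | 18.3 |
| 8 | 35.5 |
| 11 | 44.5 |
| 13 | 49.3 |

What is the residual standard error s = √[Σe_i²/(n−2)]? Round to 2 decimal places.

x=1: ŷ = -0.9 + 4·1 = 3.1; e = 3.5 − 3.1 = 0.4
x=3: ŷ = -0.9 + 4·3 = 11.1; e = 11.5 − 11.1 = 0.4
x=4: ŷ = -0.9 + 4·4 = 15.1; e = 15.1 − 15.1 = 0
x=6: ŷ = -0.9 + 4·6 = 23.1; e = 18.3 − 23.1 = -4.8
x=8: ŷ = -0.9 + 4·8 = 31.1; e = 35.5 − 31.1 = 4.4
x=11: ŷ = -0.9 + 4·11 = 43.1; e = 44.5 − 43.1 = 1.4
x=13: ŷ = -0.9 + 4·13 = 51.1; e = 49.3 − 51.1 = -1.8
SSE = 0.16 + 0.16 + 0 + 23.04 + 19.36 + 1.96 + 3.24 = 47.92
s = √(47.92/5) = √9.584 ≈ 3.10

s = 3.10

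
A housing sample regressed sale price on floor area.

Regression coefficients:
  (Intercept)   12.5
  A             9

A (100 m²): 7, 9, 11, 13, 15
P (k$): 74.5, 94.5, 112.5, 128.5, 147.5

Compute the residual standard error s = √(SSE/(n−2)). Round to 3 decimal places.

s = 1.155

A=7: ŷ = 12.5 + 9·7 = 75.5; r = 74.5 − 75.5 = -1
A=9: ŷ = 12.5 + 9·9 = 93.5; r = 94.5 − 93.5 = 1
A=11: ŷ = 12.5 + 9·11 = 111.5; r = 112.5 − 111.5 = 1
A=13: ŷ = 12.5 + 9·13 = 129.5; r = 128.5 − 129.5 = -1
A=15: ŷ = 12.5 + 9·15 = 147.5; r = 147.5 − 147.5 = 0
SSE = 1 + 1 + 1 + 1 + 0 = 4
s = √(4/3) = √1.33333 ≈ 1.155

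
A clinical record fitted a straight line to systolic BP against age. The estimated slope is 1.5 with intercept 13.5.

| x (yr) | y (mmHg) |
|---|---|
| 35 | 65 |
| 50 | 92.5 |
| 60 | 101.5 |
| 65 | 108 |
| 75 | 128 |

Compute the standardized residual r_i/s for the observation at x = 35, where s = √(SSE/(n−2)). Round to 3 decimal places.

x=35: ŷ = 13.5 + 1.5·35 = 66; r = 65 − 66 = -1
x=50: ŷ = 13.5 + 1.5·50 = 88.5; r = 92.5 − 88.5 = 4
x=60: ŷ = 13.5 + 1.5·60 = 103.5; r = 101.5 − 103.5 = -2
x=65: ŷ = 13.5 + 1.5·65 = 111; r = 108 − 111 = -3
x=75: ŷ = 13.5 + 1.5·75 = 126; r = 128 − 126 = 2
SSE = 1 + 16 + 4 + 9 + 4 = 34
s = √(34/3) = 3.3665
r/s = -1 / 3.3665 = -0.297

-0.297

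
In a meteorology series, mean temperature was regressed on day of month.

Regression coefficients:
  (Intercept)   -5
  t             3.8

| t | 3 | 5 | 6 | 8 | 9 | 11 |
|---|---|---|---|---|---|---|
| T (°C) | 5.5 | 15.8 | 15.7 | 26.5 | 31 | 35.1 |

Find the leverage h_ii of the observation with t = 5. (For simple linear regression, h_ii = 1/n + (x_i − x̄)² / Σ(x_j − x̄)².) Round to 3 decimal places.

t̄ = (3 + 5 + 6 + 8 + 9 + 11)/6 = 7
Σ(t − t̄)² = 16 + 4 + 1 + 1 + 4 + 16 = 42
h = 1/6 + (-2)²/42 = 0.166667 + 0.0952381 = 0.262

h = 0.262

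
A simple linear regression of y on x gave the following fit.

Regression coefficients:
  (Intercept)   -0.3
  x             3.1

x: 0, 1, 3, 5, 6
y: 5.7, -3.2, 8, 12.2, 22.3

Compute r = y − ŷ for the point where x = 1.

ŷ = -0.3 + 3.1·1 = 2.8
r = -3.2 − 2.8 = -6

r = -6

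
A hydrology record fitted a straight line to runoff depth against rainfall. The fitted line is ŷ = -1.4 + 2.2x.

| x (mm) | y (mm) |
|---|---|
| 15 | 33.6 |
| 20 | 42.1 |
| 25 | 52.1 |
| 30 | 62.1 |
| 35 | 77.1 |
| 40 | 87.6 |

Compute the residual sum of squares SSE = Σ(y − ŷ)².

x=15: ŷ = -1.4 + 2.2·15 = 31.6; e = 33.6 − 31.6 = 2
x=20: ŷ = -1.4 + 2.2·20 = 42.6; e = 42.1 − 42.6 = -0.5
x=25: ŷ = -1.4 + 2.2·25 = 53.6; e = 52.1 − 53.6 = -1.5
x=30: ŷ = -1.4 + 2.2·30 = 64.6; e = 62.1 − 64.6 = -2.5
x=35: ŷ = -1.4 + 2.2·35 = 75.6; e = 77.1 − 75.6 = 1.5
x=40: ŷ = -1.4 + 2.2·40 = 86.6; e = 87.6 − 86.6 = 1
SSE = 4 + 0.25 + 2.25 + 6.25 + 2.25 + 1 = 16

SSE = 16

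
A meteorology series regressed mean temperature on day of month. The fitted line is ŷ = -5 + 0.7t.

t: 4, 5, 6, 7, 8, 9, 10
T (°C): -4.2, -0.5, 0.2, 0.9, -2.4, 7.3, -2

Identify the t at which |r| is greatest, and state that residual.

t = 9, r = 6

t=4: ŷ = -5 + 0.7·4 = -2.2; r = -4.2 − (-2.2) = -2
t=5: ŷ = -5 + 0.7·5 = -1.5; r = -0.5 − (-1.5) = 1
t=6: ŷ = -5 + 0.7·6 = -0.8; r = 0.2 − (-0.8) = 1
t=7: ŷ = -5 + 0.7·7 = -0.1; r = 0.9 − (-0.1) = 1
t=8: ŷ = -5 + 0.7·8 = 0.6; r = -2.4 − 0.6 = -3
t=9: ŷ = -5 + 0.7·9 = 1.3; r = 7.3 − 1.3 = 6
t=10: ŷ = -5 + 0.7·10 = 2; r = -2 − 2 = -4
Largest |r| is 6 at t = 9, residual 6.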